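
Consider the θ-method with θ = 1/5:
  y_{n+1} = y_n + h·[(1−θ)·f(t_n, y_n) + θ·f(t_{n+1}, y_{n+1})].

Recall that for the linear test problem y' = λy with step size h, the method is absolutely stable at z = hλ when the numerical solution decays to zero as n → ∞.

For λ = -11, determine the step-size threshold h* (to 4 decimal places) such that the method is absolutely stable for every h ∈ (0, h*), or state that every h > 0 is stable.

With y'=λy (z=hλ):
  y_{n+1} = y_n + z·[4/5·y_n + 1/5·y_{n+1}] ⇒ (1 − 1/5z)y_{n+1} = (1 + 4/5z)y_n
  Hence R(z) = (1 + 4/5z)/(1 − 1/5z).

Solve |R(x)|<1 on ℝ⁻.
x=-0.44: |R|=0.5956
R=−1: 1+4/5x = −1+1/5x ⇒ -3/5x=2 ⇒ x=2/(-3/5)=-3.3333
Confirm numerically:
  x=-3.120: |R|=0.92118 <1
  x=-2.922: |R|=0.84423 <1
  x=-2.813: |R|=0.80020 <1
  x=-2.271: |R|=0.56168 <1
  x=-3.820: |R|=1.16553 >1
  x=-3.700: |R|=1.12644 >1
  x=-3.604: |R|=1.09437 >1
Interval (-3.3333, 0).

(-3.3333,0); λ=-11 ⇒ h* = (10/3)/11 = 0.3030.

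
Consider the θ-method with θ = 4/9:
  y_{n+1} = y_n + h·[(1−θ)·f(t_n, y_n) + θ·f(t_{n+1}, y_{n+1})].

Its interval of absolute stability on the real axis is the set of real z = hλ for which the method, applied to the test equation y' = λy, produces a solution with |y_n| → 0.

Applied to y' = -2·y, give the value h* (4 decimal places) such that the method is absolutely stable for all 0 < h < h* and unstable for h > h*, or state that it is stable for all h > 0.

(-18.0000,0); λ=-2 ⇒ h* = (18)/2 = 9.0000.

Set f=λy, z=hλ:
  y_{n+1} = y_n + z·[5/9·y_n + 4/9·y_{n+1}] ⇒ (1 − 4/9z)y_{n+1} = (1 + 5/9z)y_n
  R(z) = (1 + 5/9z)/(1 − 4/9z).

Find x<0 with |R(x)|<1.
x=-0.8: |R|=0.4098
R=−1: 1+5/9x = −1+4/9x ⇒ -1/9x=2 ⇒ x=2/(-1/9)=-18.0000
Confirm numerically:
  x=-16.998: |R|=0.98699 <1
  x=-14.172: |R|=0.94172 <1
  x=-10.880: |R|=0.86443 <1
  x=-18.365: |R|=1.00443 >1
  x=-18.070: |R|=1.00086 >1
  x=-18.060: |R|=1.00074 >1
So |R|<1 on (-18.0000, 0).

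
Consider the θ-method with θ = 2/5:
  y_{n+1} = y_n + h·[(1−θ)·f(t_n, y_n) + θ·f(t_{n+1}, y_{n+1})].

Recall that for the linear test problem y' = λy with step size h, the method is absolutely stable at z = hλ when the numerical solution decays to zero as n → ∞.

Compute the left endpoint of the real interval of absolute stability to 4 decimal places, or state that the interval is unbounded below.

z* = -10.0000.

On y'=λy, z=hλ:
  y_{n+1} = y_n + z·[3/5·y_n + 2/5·y_{n+1}] ⇒ (1 − 2/5z)y_{n+1} = (1 + 3/5z)y_n
  Hence R(z) = (1 + 3/5z)/(1 − 2/5z).

Solve |R(x)|<1 on ℝ⁻.
x=-0.58: |R|=0.5292
R=−1: 1+3/5x = −1+2/5x ⇒ -1/5x=2 ⇒ x=2/(-1/5)=-10.0000
Confirm numerically:
  x=-7.480: |R|=0.87375 <1
  x=-5.912: |R|=0.75701 <1
  x=-5.319: |R|=0.70067 <1
  x=-4.462: |R|=0.60227 <1
  x=-10.530: |R|=1.02034 >1
  x=-10.429: |R|=1.01659 >1
Interval (-10.0000, 0).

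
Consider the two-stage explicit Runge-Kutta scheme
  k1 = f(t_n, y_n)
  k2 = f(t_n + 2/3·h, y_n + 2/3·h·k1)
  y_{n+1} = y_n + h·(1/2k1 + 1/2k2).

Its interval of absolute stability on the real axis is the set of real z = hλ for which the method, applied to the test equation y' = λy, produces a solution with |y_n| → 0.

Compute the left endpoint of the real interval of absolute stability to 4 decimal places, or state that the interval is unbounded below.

With y'=λy (z=hλ):
  k1=λy_n ⇒ h·k1=z·y_n;  k2=λ(1+2/3z)y_n ⇒ h·k2=z(1+2/3z)y_n
  y_{n+1}/y_n = 1 + 1/2z + 1/2z(1+2/3z) = 1 + z + 1/3z²
  R(z) = 1 + z + 1/3z².

Boundary: |R(x)|=1, x<0.
x=-0.58: |R|=0.5321
R=1: x+1/3x²=0 ⇒ x=−3=-3.0000; min R=1−1/(4·1/3)=0.2500>−1
Confirm numerically:
  x=-2.901: |R|=0.90427 <1
  x=-1.904: |R|=0.30441 <1
  x=-1.463: |R|=0.25046 <1
  x=-1.311: |R|=0.26191 <1
  x=-3.519: |R|=1.60879 >1
  x=-3.435: |R|=1.49808 >1
  x=-3.260: |R|=1.28253 >1
Stable set (-3.0000, 0).

left endpoint -3.0000.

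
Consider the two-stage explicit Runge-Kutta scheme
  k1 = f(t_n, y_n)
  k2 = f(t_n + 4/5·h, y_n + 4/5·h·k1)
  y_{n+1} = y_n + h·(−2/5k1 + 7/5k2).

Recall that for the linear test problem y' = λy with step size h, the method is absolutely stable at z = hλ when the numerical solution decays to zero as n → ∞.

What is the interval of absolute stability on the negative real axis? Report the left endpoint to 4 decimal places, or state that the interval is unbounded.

z∈(-0.8929,0).

Test eqn y'=λy, z=hλ:
  k1=λy_n ⇒ h·k1=z·y_n;  k2=λ(1+4/5z)y_n ⇒ h·k2=z(1+4/5z)y_n
  y_{n+1}/y_n = 1 − 2/5z + 7/5z(1+4/5z) = 1 + z + 28/25z²
  ⇒ R(z) = 1 + z + 28/25z².

Find x<0 with |R(x)|<1.
x=-1.02: |R|=1.1452
R=1: x+28/25x²=0 ⇒ x=−25/28=-0.8929; min R=1−1/(4·28/25)=0.7768>−1
Confirm numerically:
  x=-0.796: |R|=0.91365 <1
  x=-0.757: |R|=0.88481 <1
  x=-0.723: |R|=0.86246 <1
  x=-1.487: |R|=1.98951 >1
  x=-1.333: |R|=1.65712 >1
Interval (-0.8929, 0).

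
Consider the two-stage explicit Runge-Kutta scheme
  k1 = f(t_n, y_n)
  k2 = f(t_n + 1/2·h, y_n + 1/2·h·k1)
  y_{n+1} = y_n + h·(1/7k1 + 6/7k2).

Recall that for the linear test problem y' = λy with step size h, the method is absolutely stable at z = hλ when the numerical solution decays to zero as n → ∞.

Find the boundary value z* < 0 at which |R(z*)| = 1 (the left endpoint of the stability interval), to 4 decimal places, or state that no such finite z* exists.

z* = -2.3333.

Test eqn y'=λy, z=hλ:
  k1=λy_n ⇒ h·k1=z·y_n;  k2=λ(1+1/2z)y_n ⇒ h·k2=z(1+1/2z)y_n
  y_{n+1}/y_n = 1 + 1/7z + 6/7z(1+1/2z) = 1 + z + 3/7z²
  so R(z) = 1 + z + 3/7z².

Boundary: |R(x)|=1, x<0.
x=-0.5: |R|=0.6071
R=1: x+3/7x²=0 ⇒ x=−7/3=-2.3333; min R=1−1/(4·3/7)=0.4167>−1
Confirm numerically:
  x=-2.242: |R|=0.91224 <1
  x=-1.685: |R|=0.53181 <1
  x=-1.071: |R|=0.42059 <1
  x=-0.956: |R|=0.43569 <1
  x=-2.775: |R|=1.52527 >1
  x=-2.639: |R|=1.34571 >1
  x=-2.593: |R|=1.28856 >1
Stable set (-2.3333, 0).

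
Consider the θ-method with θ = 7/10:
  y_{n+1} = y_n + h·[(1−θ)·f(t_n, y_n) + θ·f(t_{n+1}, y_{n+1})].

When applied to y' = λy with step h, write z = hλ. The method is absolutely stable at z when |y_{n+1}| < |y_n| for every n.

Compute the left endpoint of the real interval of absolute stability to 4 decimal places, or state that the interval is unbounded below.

(−∞, 0) — no finite endpoint.

Test eqn y'=λy, z=hλ:
  y_{n+1} = y_n + z·[3/10·y_n + 7/10·y_{n+1}] ⇒ (1 − 7/10z)y_{n+1} = (1 + 3/10z)y_n
  R(z) = (1 + 3/10z)/(1 − 7/10z).

Solve |R(x)|<1 on ℝ⁻.
x=-0.31: |R|=0.7453
x=-2: |R|=0.1667
x=-10: |R|=0.2500
x=-100: |R|=0.4085
θ=7/10≥1/2 ⇒ |1+3/10x|<|1−7/10x| ∀x<0 ⇒ stable on all of ℝ⁻.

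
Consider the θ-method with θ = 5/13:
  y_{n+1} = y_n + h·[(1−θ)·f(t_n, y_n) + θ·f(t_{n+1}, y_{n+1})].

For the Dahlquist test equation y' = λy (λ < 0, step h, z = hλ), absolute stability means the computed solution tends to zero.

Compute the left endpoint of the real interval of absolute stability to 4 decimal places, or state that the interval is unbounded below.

Test eqn y'=λy, z=hλ:
  y_{n+1} = y_n + z·[8/13·y_n + 5/13·y_{n+1}] ⇒ (1 − 5/13z)y_{n+1} = (1 + 8/13z)y_n
  so R(z) = (1 + 8/13z)/(1 − 5/13z).

Find x<0 with |R(x)|<1.
x=-1.16: |R|=0.1979
R=−1: 1+8/13x = −1+5/13x ⇒ -3/13x=2 ⇒ x=2/(-3/13)=-8.6667
Confirm numerically:
  x=-8.440: |R|=0.98768 <1
  x=-5.880: |R|=0.80283 <1
  x=-5.831: |R|=0.79820 <1
  x=-9.173: |R|=1.02580 >1
  x=-8.928: |R|=1.01360 >1
So |R|<1 on (-8.6667, 0).

z* = -8.6667.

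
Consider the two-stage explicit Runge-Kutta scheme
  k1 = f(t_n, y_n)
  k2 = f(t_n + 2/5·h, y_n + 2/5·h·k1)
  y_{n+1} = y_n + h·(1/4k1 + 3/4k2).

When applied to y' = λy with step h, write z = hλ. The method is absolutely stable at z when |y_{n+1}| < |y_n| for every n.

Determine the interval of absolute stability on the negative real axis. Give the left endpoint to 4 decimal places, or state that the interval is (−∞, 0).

(-3.3333, 0).

Set f=λy, z=hλ:
  k1=λy_n ⇒ h·k1=z·y_n;  k2=λ(1+2/5z)y_n ⇒ h·k2=z(1+2/5z)y_n
  y_{n+1}/y_n = 1 + 1/4z + 3/4z(1+2/5z) = 1 + z + 3/10z²
  R(z) = 1 + z + 3/10z².

Solve |R(x)|<1 on ℝ⁻.
x=-0.95: |R|=0.3207
R=1: x+3/10x²=0 ⇒ x=−10/3=-3.3333; min R=1−1/(4·3/10)=0.1667>−1
Confirm numerically:
  x=-2.605: |R|=0.43081 <1
  x=-1.980: |R|=0.19612 <1
  x=-1.961: |R|=0.19266 <1
  x=-1.726: |R|=0.16772 <1
  x=-3.740: |R|=1.45628 >1
  x=-3.579: |R|=1.26377 >1
  x=-3.366: |R|=1.03299 >1
Stable set (-3.3333, 0).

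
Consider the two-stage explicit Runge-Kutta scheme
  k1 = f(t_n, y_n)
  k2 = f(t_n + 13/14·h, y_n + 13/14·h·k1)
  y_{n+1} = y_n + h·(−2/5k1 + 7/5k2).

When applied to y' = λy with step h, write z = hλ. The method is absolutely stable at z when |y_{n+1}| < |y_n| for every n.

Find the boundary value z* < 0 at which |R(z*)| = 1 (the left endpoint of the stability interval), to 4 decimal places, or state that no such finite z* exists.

left endpoint -0.7692.

Set f=λy, z=hλ:
  k1=λy_n ⇒ h·k1=z·y_n;  k2=λ(1+13/14z)y_n ⇒ h·k2=z(1+13/14z)y_n
  y_{n+1}/y_n = 1 − 2/5z + 7/5z(1+13/14z) = 1 + z + 13/10z²
  ⇒ R(z) = 1 + z + 13/10z².

Solve |R(x)|<1 on ℝ⁻.
x=-1.18: |R|=1.6301
R=1: x+13/10x²=0 ⇒ x=−10/13=-0.7692; min R=1−1/(4·13/10)=0.8077>−1
Confirm numerically:
  x=-0.737: |R|=0.96912 <1
  x=-0.672: |R|=0.91506 <1
  x=-0.534: |R|=0.83670 <1
  x=-0.397: |R|=0.80789 <1
  x=-1.154: |R|=1.57723 >1
  x=-1.119: |R|=1.50881 >1
  x=-0.860: |R|=1.10148 >1
Interval (-0.7692, 0).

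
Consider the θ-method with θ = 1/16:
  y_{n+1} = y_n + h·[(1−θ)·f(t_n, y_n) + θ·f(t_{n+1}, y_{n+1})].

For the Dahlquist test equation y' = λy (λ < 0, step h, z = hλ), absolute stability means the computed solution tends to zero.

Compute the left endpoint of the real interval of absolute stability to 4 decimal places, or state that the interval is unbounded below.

z* = -2.2857.

Set f=λy, z=hλ:
  y_{n+1} = y_n + z·[15/16·y_n + 1/16·y_{n+1}] ⇒ (1 − 1/16z)y_{n+1} = (1 + 15/16z)y_n
  ⇒ R(z) = (1 + 15/16z)/(1 − 1/16z).

Solve |R(x)|<1 on ℝ⁻.
x=-1.1: |R|=0.0292
R=−1: 1+15/16x = −1+1/16x ⇒ -7/8x=2 ⇒ x=2/(-7/8)=-2.2857
Confirm numerically:
  x=-1.565: |R|=0.42556 <1
  x=-1.466: |R|=0.34295 <1
  x=-1.083: |R|=0.01434 <1
  x=-2.412: |R|=1.09602 >1
  x=-2.364: |R|=1.05968 >1
So |R|<1 on (-2.2857, 0).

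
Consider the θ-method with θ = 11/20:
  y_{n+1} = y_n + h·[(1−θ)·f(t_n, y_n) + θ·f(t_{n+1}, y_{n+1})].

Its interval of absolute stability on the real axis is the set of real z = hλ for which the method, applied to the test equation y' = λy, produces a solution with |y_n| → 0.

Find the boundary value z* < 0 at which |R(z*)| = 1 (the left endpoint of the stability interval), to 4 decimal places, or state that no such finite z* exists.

Set f=λy, z=hλ:
  y_{n+1} = y_n + z·[9/20·y_n + 11/20·y_{n+1}] ⇒ (1 − 11/20z)y_{n+1} = (1 + 9/20z)y_n
  so R(z) = (1 + 9/20z)/(1 − 11/20z).

Boundary: |R(x)|=1, x<0.
x=-1.53: |R|=0.1692
x=-2: |R|=0.0476
x=-10: |R|=0.5385
x=-100: |R|=0.7857
θ=11/20≥1/2 ⇒ |1+9/20x|<|1−11/20x| ∀x<0 ⇒ unbounded interval.

interval (−∞, 0).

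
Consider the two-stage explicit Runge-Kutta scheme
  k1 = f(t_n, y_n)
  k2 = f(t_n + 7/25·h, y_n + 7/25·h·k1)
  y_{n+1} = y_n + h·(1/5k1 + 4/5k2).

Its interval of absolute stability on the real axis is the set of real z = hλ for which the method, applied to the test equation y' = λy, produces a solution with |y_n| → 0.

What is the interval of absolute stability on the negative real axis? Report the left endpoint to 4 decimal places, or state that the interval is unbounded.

(-4.4643, 0).

Set f=λy, z=hλ:
  k1=λy_n ⇒ h·k1=z·y_n;  k2=λ(1+7/25z)y_n ⇒ h·k2=z(1+7/25z)y_n
  y_{n+1}/y_n = 1 + 1/5z + 4/5z(1+7/25z) = 1 + z + 28/125z²
  Hence R(z) = 1 + z + 28/125z².

Need |R(x)|<1, x<0.
x=-1.22: |R|=0.1134
R=1: x+28/125x²=0 ⇒ x=−125/28=-4.4643; min R=1−1/(4·28/125)=-0.1161>−1
Confirm numerically:
  x=-4.010: |R|=0.59194 <1
  x=-3.435: |R|=0.20803 <1
  x=-2.697: |R|=0.06767 <1
  x=-1.897: |R|=0.09091 <1
  x=-5.025: |R|=1.63114 >1
  x=-5.009: |R|=1.61118 >1
  x=-4.715: |R|=1.26479 >1
Interval (-4.4643, 0).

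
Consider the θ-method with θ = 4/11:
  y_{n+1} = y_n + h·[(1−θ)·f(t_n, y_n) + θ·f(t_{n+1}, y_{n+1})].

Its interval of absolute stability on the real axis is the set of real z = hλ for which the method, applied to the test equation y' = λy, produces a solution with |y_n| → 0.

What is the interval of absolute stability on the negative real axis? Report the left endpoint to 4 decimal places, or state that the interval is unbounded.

Test eqn y'=λy, z=hλ:
  y_{n+1} = y_n + z·[7/11·y_n + 4/11·y_{n+1}] ⇒ (1 − 4/11z)y_{n+1} = (1 + 7/11z)y_n
  ⇒ R(z) = (1 + 7/11z)/(1 − 4/11z).

Solve |R(x)|<1 on ℝ⁻.
x=-0.78: |R|=0.3924
R=−1: 1+7/11x = −1+4/11x ⇒ -3/11x=2 ⇒ x=2/(-3/11)=-7.3333
Confirm numerically:
  x=-3.750: |R|=0.58654 <1
  x=-3.310: |R|=0.50206 <1
  x=-3.163: |R|=0.47104 <1
  x=-7.914: |R|=1.04084 >1
  x=-7.360: |R|=1.00198 >1
So |R|<1 on (-7.3333, 0).

z∈(-7.3333,0).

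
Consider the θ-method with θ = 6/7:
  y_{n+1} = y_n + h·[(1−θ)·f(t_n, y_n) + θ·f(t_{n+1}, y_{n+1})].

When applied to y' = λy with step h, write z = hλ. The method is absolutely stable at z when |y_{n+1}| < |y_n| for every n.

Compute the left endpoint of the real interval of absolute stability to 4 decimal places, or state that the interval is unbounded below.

Test eqn y'=λy, z=hλ:
  y_{n+1} = y_n + z·[1/7·y_n + 6/7·y_{n+1}] ⇒ (1 − 6/7z)y_{n+1} = (1 + 1/7z)y_n
  R(z) = (1 + 1/7z)/(1 − 6/7z).

Boundary: |R(x)|=1, x<0.
x=-0.95: |R|=0.4764
x=-2: |R|=0.2632
x=-10: |R|=0.0448
x=-100: |R|=0.1532
θ=6/7≥1/2 ⇒ |1+1/7x|<|1−6/7x| ∀x<0 ⇒ stable on all of ℝ⁻.

(−∞, 0) — no finite endpoint.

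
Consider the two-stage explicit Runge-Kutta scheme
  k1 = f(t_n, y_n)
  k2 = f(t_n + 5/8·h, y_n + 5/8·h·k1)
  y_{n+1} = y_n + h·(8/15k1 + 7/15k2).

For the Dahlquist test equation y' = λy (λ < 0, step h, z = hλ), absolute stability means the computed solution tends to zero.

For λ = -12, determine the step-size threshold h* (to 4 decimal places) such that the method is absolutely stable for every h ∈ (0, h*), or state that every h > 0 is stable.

Set f=λy, z=hλ:
  k1=λy_n ⇒ h·k1=z·y_n;  k2=λ(1+5/8z)y_n ⇒ h·k2=z(1+5/8z)y_n
  y_{n+1}/y_n = 1 + 8/15z + 7/15z(1+5/8z) = 1 + z + 7/24z²
  ⇒ R(z) = 1 + z + 7/24z².

Need |R(x)|<1, x<0.
x=-1.27: |R|=0.2004
R=1: x+7/24x²=0 ⇒ x=−24/7=-3.4286; min R=1−1/(4·7/24)=0.1429>−1
Confirm numerically:
  x=-3.310: |R|=0.88553 <1
  x=-3.134: |R|=0.73074 <1
  x=-2.658: |R|=0.40261 <1
  x=-2.135: |R|=0.19448 <1
  x=-3.959: |R|=1.61249 >1
  x=-3.638: |R|=1.22222 >1
Interval (-3.4286, 0).

(-3.4286,0); λ=-12 ⇒ h* = (24/7)/12 = 0.2857.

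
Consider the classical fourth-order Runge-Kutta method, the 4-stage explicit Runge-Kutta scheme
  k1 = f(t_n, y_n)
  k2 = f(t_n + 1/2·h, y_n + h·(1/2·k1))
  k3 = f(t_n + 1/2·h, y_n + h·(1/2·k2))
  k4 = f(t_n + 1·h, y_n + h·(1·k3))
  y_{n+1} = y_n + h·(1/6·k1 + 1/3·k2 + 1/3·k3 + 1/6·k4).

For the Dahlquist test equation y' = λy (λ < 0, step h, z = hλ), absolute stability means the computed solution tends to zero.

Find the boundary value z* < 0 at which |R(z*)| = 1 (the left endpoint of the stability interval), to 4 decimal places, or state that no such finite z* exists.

z* = -2.7853.

Test eqn y'=λy, z=hλ:
  order 4, 4-stage ⇒ R(z)=1+z+z^2/2+z^3/6+z^4/24
  (e.g. R(-1.34)=0.29112, |R|=0.29112)

Boundary: |R(x)|=1, x<0.
x=-1.34: |R|=0.2911
|R(-1.79)|=0.2839 |R(-1.74)|=0.2777 |R(-1.08)|=0.3499
Bisect:
  x_lo=-3.1150 |R|=1.6221  x_hi=-0.1331 |R|=0.8753
  mid=-1.62407 |R|=0.27066 →hi
  mid=-2.36954 |R|=0.53398 →hi
  mid=-2.74227 |R|=0.93705 →hi
  mid=-2.92864 |R|=1.23853 →lo
  mid=-2.83546 |R|=1.07830 →lo
  mid=-2.78887 |R|=1.00540 →lo
  mid=-2.76557 |R|=0.97067 →hi
  mid=-2.77722 |R|=0.98789 →hi
  mid=-2.78304 |R|=0.99661 →hi
  mid=-2.78595 |R|=1.00100 →lo
  ...
  [-2.78541,-2.78523] ⇒ x*=-2.7853
Stable set (-2.7853, 0).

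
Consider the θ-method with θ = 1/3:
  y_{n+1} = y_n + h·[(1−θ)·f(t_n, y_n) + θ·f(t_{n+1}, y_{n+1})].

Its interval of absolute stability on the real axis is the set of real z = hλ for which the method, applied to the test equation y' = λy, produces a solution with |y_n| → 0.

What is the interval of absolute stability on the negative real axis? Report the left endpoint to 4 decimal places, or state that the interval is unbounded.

(-6.0000, 0).

With y'=λy (z=hλ):
  y_{n+1} = y_n + z·[2/3·y_n + 1/3·y_{n+1}] ⇒ (1 − 1/3z)y_{n+1} = (1 + 2/3z)y_n
  R(z) = (1 + 2/3z)/(1 − 1/3z).

Solve |R(x)|<1 on ℝ⁻.
x=-0.31: |R|=0.7190
R=−1: 1+2/3x = −1+1/3x ⇒ -1/3x=2 ⇒ x=2/(-1/3)=-6.0000
Confirm numerically:
  x=-4.686: |R|=0.82904 <1
  x=-2.816: |R|=0.45254 <1
  x=-2.526: |R|=0.37134 <1
  x=-6.379: |R|=1.04041 >1
  x=-6.369: |R|=1.03939 >1
  x=-6.284: |R|=1.03059 >1
Interval (-6.0000, 0).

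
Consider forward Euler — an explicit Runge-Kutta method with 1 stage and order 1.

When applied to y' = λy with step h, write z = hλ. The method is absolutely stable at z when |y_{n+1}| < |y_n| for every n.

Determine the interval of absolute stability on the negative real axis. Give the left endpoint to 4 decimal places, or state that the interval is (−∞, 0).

On y'=λy, z=hλ:
  order 1, 1-stage ⇒ R(z)=1+z
  (e.g. R(-0.98)=0.02000, |R|=0.02000)

Find x<0 with |R(x)|<1.
x=-0.98: |R|=0.0200
|R(-2.15)|=1.1500 |R(-2.08)|=1.0800 |R(-1.04)|=0.0400
Bisect:
  x_lo=-2.6555 |R|=1.6555  x_hi=-0.3381 |R|=0.6619
  mid=-1.49680 |R|=0.49680 →hi
  mid=-2.07615 |R|=1.07615 →lo
  mid=-1.78647 |R|=0.78647 →hi
  mid=-1.93131 |R|=0.93131 →hi
  mid=-2.00373 |R|=1.00373 →lo
  mid=-1.96752 |R|=0.96752 →hi
  mid=-1.98563 |R|=0.98563 →hi
  mid=-1.99468 |R|=0.99468 →hi
  mid=-1.99921 |R|=0.99921 →hi
  ...
  [-2.00006,-1.99991] ⇒ x*=-2.0000
So |R|<1 on (-2.0000, 0).

(-2.0000, 0).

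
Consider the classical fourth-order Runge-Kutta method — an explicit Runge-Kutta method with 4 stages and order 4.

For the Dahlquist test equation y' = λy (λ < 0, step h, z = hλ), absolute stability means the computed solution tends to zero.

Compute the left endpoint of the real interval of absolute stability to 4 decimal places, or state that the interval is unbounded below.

z* = -2.7853.

Set f=λy, z=hλ:
  order 4, 4-stage ⇒ R(z)=1+z+z^2/2+z^3/6+z^4/24
  (e.g. R(-1.59)=0.27041, |R|=0.27041)

Solve |R(x)|<1 on ℝ⁻.
x=-1.59: |R|=0.2704
|R(-3.08)|=1.5432 |R(-2.51)|=0.6583 |R(-0.59)|=0.5549
Bisect:
  x_lo=-3.1180 |R|=1.6289  x_hi=-0.1157 |R|=0.8908
  mid=-1.61682 |R|=0.27054 →hi
  mid=-2.36740 |R|=0.53232 →hi
  mid=-2.74269 |R|=0.93765 →hi
  mid=-2.93034 |R|=1.24163 →lo
  mid=-2.83651 |R|=1.08001 →lo
  mid=-2.78960 |R|=1.00652 →lo
  mid=-2.76615 |R|=0.97152 →hi
  mid=-2.77788 |R|=0.98887 →hi
  mid=-2.78374 |R|=0.99766 →hi
  ...
  [-2.78539,-2.78520] ⇒ x*=-2.7853
So |R|<1 on (-2.7853, 0).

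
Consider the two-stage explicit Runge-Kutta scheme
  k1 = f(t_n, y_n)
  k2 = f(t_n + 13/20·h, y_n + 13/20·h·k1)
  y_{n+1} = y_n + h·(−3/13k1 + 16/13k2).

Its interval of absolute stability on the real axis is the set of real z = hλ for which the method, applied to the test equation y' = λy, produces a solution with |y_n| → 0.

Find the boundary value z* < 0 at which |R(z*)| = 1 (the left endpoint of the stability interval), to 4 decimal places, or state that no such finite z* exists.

Set f=λy, z=hλ:
  k1=λy_n ⇒ h·k1=z·y_n;  k2=λ(1+13/20z)y_n ⇒ h·k2=z(1+13/20z)y_n
  y_{n+1}/y_n = 1 − 3/13z + 16/13z(1+13/20z) = 1 + z + 4/5z²
  so R(z) = 1 + z + 4/5z².

Find x<0 with |R(x)|<1.
x=-0.79: |R|=0.7093
R=1: x+4/5x²=0 ⇒ x=−5/4=-1.2500; min R=1−1/(4·4/5)=0.6875>−1
Confirm numerically:
  x=-0.964: |R|=0.77944 <1
  x=-0.743: |R|=0.69864 <1
  x=-0.675: |R|=0.68950 <1
  x=-0.578: |R|=0.68927 <1
  x=-1.813: |R|=1.81658 >1
  x=-1.435: |R|=1.21238 >1
So |R|<1 on (-1.2500, 0).

z* = -1.2500.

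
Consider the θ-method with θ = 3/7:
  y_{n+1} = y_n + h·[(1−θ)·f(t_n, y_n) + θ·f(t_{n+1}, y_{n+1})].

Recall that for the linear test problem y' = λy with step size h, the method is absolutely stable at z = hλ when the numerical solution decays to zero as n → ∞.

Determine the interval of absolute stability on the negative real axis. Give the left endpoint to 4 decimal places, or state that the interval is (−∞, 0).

(-14.0000, 0).

Set f=λy, z=hλ:
  y_{n+1} = y_n + z·[4/7·y_n + 3/7·y_{n+1}] ⇒ (1 − 3/7z)y_{n+1} = (1 + 4/7z)y_n
  Hence R(z) = (1 + 4/7z)/(1 − 3/7z).

Solve |R(x)|<1 on ℝ⁻.
x=-0.43: |R|=0.6369
R=−1: 1+4/7x = −1+3/7x ⇒ -1/7x=2 ⇒ x=2/(-1/7)=-14.0000
Confirm numerically:
  x=-11.964: |R|=0.95253 <1
  x=-8.407: |R|=0.82642 <1
  x=-7.980: |R|=0.80543 <1
  x=-5.948: |R|=0.67590 <1
  x=-14.085: |R|=1.00173 >1
  x=-14.062: |R|=1.00126 >1
Stable set (-14.0000, 0).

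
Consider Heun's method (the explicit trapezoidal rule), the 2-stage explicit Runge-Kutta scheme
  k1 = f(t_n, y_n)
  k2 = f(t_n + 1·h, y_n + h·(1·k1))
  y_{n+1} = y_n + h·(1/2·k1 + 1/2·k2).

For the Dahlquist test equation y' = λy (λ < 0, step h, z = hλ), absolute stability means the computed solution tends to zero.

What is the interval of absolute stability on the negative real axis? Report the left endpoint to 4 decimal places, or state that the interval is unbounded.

With y'=λy (z=hλ):
  order 2, 2-stage ⇒ R(z)=1+z+z^2/2
  (e.g. R(-1.74)=0.77380, |R|=0.77380)

Solve |R(x)|<1 on ℝ⁻.
x=-1.74: |R|=0.7738
|R(-2.04)|=1.0408 |R(-1.4)|=0.5800 |R(-1.07)|=0.5025
Bisect:
  x_lo=-2.7949 |R|=2.1109  x_hi=-0.2838 |R|=0.7565
  mid=-1.53935 |R|=0.64545 →hi
  mid=-2.16713 |R|=1.18110 →lo
  mid=-1.85324 |R|=0.86401 →hi
  mid=-2.01019 |R|=1.01024 →lo
  mid=-1.93171 |R|=0.93405 →hi
  mid=-1.97095 |R|=0.97137 →hi
  mid=-1.99057 |R|=0.99061 →hi
  mid=-2.00038 |R|=1.00038 →lo
  ...
  [-2.00007,-1.99992] ⇒ x*=-2.0000
So |R|<1 on (-2.0000, 0).

z∈(-2.0000,0).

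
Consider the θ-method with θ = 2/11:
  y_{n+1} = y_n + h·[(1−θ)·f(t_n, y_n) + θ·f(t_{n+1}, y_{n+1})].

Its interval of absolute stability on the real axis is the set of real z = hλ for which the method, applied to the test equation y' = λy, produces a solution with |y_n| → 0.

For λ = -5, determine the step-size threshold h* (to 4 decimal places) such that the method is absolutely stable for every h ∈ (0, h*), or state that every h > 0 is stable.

(-3.1429,0); λ=-5 ⇒ h* = (22/7)/5 = 0.6286.

With y'=λy (z=hλ):
  y_{n+1} = y_n + z·[9/11·y_n + 2/11·y_{n+1}] ⇒ (1 − 2/11z)y_{n+1} = (1 + 9/11z)y_n
  ⇒ R(z) = (1 + 9/11z)/(1 − 2/11z).

Solve |R(x)|<1 on ℝ⁻.
x=-1.35: |R|=0.0839
R=−1: 1+9/11x = −1+2/11x ⇒ -7/11x=2 ⇒ x=2/(-7/11)=-3.1429
Confirm numerically:
  x=-3.099: |R|=0.98215 <1
  x=-3.072: |R|=0.97107 <1
  x=-1.907: |R|=0.41603 <1
  x=-1.331: |R|=0.07166 <1
  x=-3.488: |R|=1.13440 >1
Stable set (-3.1429, 0).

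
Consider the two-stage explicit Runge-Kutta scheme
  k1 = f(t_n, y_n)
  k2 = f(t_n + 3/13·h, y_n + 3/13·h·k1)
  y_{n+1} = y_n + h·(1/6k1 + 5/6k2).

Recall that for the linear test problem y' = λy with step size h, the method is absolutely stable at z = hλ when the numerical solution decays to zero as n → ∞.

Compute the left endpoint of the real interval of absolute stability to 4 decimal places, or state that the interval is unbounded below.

On y'=λy, z=hλ:
  k1=λy_n ⇒ h·k1=z·y_n;  k2=λ(1+3/13z)y_n ⇒ h·k2=z(1+3/13z)y_n
  y_{n+1}/y_n = 1 + 1/6z + 5/6z(1+3/13z) = 1 + z + 5/26z²
  Hence R(z) = 1 + z + 5/26z².

Find x<0 with |R(x)|<1.
x=-0.63: |R|=0.4463
R=1: x+5/26x²=0 ⇒ x=−26/5=-5.2000; min R=1−1/(4·5/26)=-0.3000>−1
Confirm numerically:
  x=-4.353: |R|=0.29096 <1
  x=-2.819: |R|=0.29078 <1
  x=-2.562: |R|=0.29972 <1
  x=-5.630: |R|=1.46556 >1
  x=-5.593: |R|=1.42270 >1
Interval (-5.2000, 0).

z* = -5.2000.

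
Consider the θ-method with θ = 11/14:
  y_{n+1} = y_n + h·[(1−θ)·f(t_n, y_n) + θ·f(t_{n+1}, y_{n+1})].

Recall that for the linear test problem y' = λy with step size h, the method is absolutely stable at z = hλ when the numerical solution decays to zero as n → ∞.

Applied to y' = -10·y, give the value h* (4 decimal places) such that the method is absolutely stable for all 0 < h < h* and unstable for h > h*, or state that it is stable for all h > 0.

unbounded; (−∞, 0). Any h>0 works for λ=-10.

With y'=λy (z=hλ):
  y_{n+1} = y_n + z·[3/14·y_n + 11/14·y_{n+1}] ⇒ (1 − 11/14z)y_{n+1} = (1 + 3/14z)y_n
  R(z) = (1 + 3/14z)/(1 − 11/14z).

Find x<0 with |R(x)|<1.
x=-1.42: |R|=0.3288
x=-2: |R|=0.2222
x=-10: |R|=0.1290
x=-100: |R|=0.2567
θ=11/14≥1/2 ⇒ |1+3/14x|<|1−11/14x| ∀x<0 ⇒ unbounded interval.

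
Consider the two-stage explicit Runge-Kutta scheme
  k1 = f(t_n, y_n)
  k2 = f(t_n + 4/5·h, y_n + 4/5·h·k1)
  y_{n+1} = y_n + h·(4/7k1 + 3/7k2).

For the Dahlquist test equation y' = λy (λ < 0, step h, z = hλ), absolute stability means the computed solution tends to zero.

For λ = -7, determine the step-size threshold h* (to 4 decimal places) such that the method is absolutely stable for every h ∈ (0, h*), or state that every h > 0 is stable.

With y'=λy (z=hλ):
  k1=λy_n ⇒ h·k1=z·y_n;  k2=λ(1+4/5z)y_n ⇒ h·k2=z(1+4/5z)y_n
  y_{n+1}/y_n = 1 + 4/7z + 3/7z(1+4/5z) = 1 + z + 12/35z²
  ⇒ R(z) = 1 + z + 12/35z².

Boundary: |R(x)|=1, x<0.
x=-1.45: |R|=0.2709
R=1: x+12/35x²=0 ⇒ x=−35/12=-2.9167; min R=1−1/(4·12/35)=0.2708>−1
Confirm numerically:
  x=-2.710: |R|=0.80798 <1
  x=-2.218: |R|=0.46869 <1
  x=-1.240: |R|=0.28718 <1
  x=-3.447: |R|=1.62676 >1
  x=-3.364: |R|=1.51594 >1
  x=-3.106: |R|=1.20162 >1
Stable set (-2.9167, 0).

(-2.9167,0); λ=-7 ⇒ h* = (35/12)/7 = 0.4167.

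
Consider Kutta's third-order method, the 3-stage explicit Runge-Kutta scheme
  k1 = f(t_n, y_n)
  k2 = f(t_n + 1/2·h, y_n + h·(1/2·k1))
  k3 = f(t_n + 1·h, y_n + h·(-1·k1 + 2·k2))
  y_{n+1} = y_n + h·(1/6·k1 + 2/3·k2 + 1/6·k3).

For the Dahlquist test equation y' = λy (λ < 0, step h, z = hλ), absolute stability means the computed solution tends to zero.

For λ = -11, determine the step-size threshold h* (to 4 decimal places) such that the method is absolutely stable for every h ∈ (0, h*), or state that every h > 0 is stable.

(-2.5127,0); λ=-11 ⇒ h* = 0.2284.

Set f=λy, z=hλ:
  order 3, 3-stage ⇒ R(z)=1+z+z^2/2+z^3/6
  (e.g. R(-1.62)=-0.01639, |R|=0.01639)

Need |R(x)|<1, x<0.
x=-1.62: |R|=0.0164
|R(-2.84)|=1.6249 |R(-1.6)|=0.0027 |R(-1.44)|=0.0991
Bisect:
  x_lo=-2.9510 |R|=1.8798  x_hi=-0.2493 |R|=0.7792
  mid=-1.60011 |R|=0.00274 →hi
  mid=-2.27554 |R|=0.65033 →hi
  mid=-2.61326 |R|=1.17307 →lo
  mid=-2.44440 |R|=0.89111 →hi
  mid=-2.52883 |R|=1.02664 →lo
  mid=-2.48661 |R|=0.95755 →hi
  mid=-2.50772 |R|=0.99176 →hi
  mid=-2.51828 |R|=1.00912 →lo
  ...
  [-2.51283,-2.51267] ⇒ x*=-2.5127
Interval (-2.5127, 0).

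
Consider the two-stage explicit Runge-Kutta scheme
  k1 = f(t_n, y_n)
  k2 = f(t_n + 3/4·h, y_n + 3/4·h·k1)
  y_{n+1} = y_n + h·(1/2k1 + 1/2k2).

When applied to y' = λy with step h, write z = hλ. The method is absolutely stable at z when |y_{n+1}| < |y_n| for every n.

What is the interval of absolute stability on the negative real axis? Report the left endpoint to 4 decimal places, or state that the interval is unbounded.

Set f=λy, z=hλ:
  k1=λy_n ⇒ h·k1=z·y_n;  k2=λ(1+3/4z)y_n ⇒ h·k2=z(1+3/4z)y_n
  y_{n+1}/y_n = 1 + 1/2z + 1/2z(1+3/4z) = 1 + z + 3/8z²
  ⇒ R(z) = 1 + z + 3/8z².

Solve |R(x)|<1 on ℝ⁻.
x=-1.67: |R|=0.3758
R=1: x+3/8x²=0 ⇒ x=−8/3=-2.6667; min R=1−1/(4·3/8)=0.3333>−1
Confirm numerically:
  x=-1.957: |R|=0.47919 <1
  x=-1.705: |R|=0.38513 <1
  x=-1.641: |R|=0.36883 <1
  x=-2.983: |R|=1.35386 >1
  x=-2.950: |R|=1.31344 >1
  x=-2.704: |R|=1.03786 >1
Interval (-2.6667, 0).

(-2.6667, 0).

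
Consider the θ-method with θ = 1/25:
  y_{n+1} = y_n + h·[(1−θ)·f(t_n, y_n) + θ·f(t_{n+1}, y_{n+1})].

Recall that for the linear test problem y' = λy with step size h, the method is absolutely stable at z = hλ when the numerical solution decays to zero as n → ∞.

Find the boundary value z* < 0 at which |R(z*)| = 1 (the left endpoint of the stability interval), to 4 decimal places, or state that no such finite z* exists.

Test eqn y'=λy, z=hλ:
  y_{n+1} = y_n + z·[24/25·y_n + 1/25·y_{n+1}] ⇒ (1 − 1/25z)y_{n+1} = (1 + 24/25z)y_n
  R(z) = (1 + 24/25z)/(1 − 1/25z).

Need |R(x)|<1, x<0.
x=-0.46: |R|=0.5483
R=−1: 1+24/25x = −1+1/25x ⇒ -23/25x=2 ⇒ x=2/(-23/25)=-2.1739
Confirm numerically:
  x=-1.526: |R|=0.43821 <1
  x=-1.190: |R|=0.13593 <1
  x=-1.006: |R|=0.03292 <1
  x=-2.655: |R|=1.40011 >1
  x=-2.618: |R|=1.36983 >1
  x=-2.537: |R|=1.30326 >1
Stable set (-2.1739, 0).

left endpoint -2.1739.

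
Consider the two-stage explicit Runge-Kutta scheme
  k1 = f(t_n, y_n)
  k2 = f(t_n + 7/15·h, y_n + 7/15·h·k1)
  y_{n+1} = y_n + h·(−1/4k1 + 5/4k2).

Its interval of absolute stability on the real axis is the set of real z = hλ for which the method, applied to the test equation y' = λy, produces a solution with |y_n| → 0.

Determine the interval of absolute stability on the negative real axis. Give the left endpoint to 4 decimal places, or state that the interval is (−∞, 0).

z∈(-1.7143,0).

With y'=λy (z=hλ):
  k1=λy_n ⇒ h·k1=z·y_n;  k2=λ(1+7/15z)y_n ⇒ h·k2=z(1+7/15z)y_n
  y_{n+1}/y_n = 1 − 1/4z + 5/4z(1+7/15z) = 1 + z + 7/12z²
  Hence R(z) = 1 + z + 7/12z².

Find x<0 with |R(x)|<1.
x=-1.19: |R|=0.6361
R=1: x+7/12x²=0 ⇒ x=−12/7=-1.7143; min R=1−1/(4·7/12)=0.5714>−1
Confirm numerically:
  x=-1.124: |R|=0.61297 <1
  x=-0.887: |R|=0.57195 <1
  x=-0.821: |R|=0.57219 <1
  x=-2.290: |R|=1.76906 >1
  x=-2.276: |R|=1.74577 >1
  x=-2.149: |R|=1.54495 >1
So |R|<1 on (-1.7143, 0).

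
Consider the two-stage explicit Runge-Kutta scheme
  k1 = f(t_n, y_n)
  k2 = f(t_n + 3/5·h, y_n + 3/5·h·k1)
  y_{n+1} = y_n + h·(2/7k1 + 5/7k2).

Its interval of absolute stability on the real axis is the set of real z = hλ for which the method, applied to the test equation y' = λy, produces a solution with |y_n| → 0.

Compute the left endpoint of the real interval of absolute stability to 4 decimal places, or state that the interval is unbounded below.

left endpoint -2.3333.

With y'=λy (z=hλ):
  k1=λy_n ⇒ h·k1=z·y_n;  k2=λ(1+3/5z)y_n ⇒ h·k2=z(1+3/5z)y_n
  y_{n+1}/y_n = 1 + 2/7z + 5/7z(1+3/5z) = 1 + z + 3/7z²
  R(z) = 1 + z + 3/7z².

Boundary: |R(x)|=1, x<0.
x=-0.95: |R|=0.4368
R=1: x+3/7x²=0 ⇒ x=−7/3=-2.3333; min R=1−1/(4·3/7)=0.4167>−1
Confirm numerically:
  x=-2.103: |R|=0.79240 <1
  x=-1.965: |R|=0.68981 <1
  x=-1.743: |R|=0.55902 <1
  x=-1.342: |R|=0.42984 <1
  x=-2.518: |R|=1.19928 >1
  x=-2.387: |R|=1.05490 >1
Stable set (-2.3333, 0).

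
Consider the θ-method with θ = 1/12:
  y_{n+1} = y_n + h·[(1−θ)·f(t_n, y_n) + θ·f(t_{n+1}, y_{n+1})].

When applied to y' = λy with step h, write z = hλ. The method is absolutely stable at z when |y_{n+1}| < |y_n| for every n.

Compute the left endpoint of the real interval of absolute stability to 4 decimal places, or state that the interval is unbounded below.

With y'=λy (z=hλ):
  y_{n+1} = y_n + z·[11/12·y_n + 1/12·y_{n+1}] ⇒ (1 − 1/12z)y_{n+1} = (1 + 11/12z)y_n
  so R(z) = (1 + 11/12z)/(1 − 1/12z).

Solve |R(x)|<1 on ℝ⁻.
x=-0.74: |R|=0.3030
R=−1: 1+11/12x = −1+1/12x ⇒ -5/6x=2 ⇒ x=2/(-5/6)=-2.4000
Confirm numerically:
  x=-2.041: |R|=0.74432 <1
  x=-1.906: |R|=0.64476 <1
  x=-1.069: |R|=0.01844 <1
  x=-1.043: |R|=0.04040 <1
  x=-2.503: |R|=1.07102 >1
  x=-2.440: |R|=1.02770 >1
So |R|<1 on (-2.4000, 0).

left endpoint -2.4000.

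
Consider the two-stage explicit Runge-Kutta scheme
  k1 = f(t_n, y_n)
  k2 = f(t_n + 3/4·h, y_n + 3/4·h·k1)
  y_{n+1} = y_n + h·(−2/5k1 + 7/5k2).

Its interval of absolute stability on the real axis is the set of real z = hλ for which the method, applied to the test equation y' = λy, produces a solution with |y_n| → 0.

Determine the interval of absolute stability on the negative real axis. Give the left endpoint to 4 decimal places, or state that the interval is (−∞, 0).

(-0.9524, 0).

Test eqn y'=λy, z=hλ:
  k1=λy_n ⇒ h·k1=z·y_n;  k2=λ(1+3/4z)y_n ⇒ h·k2=z(1+3/4z)y_n
  y_{n+1}/y_n = 1 − 2/5z + 7/5z(1+3/4z) = 1 + z + 21/20z²
  R(z) = 1 + z + 21/20z².

Solve |R(x)|<1 on ℝ⁻.
x=-0.68: |R|=0.8055
R=1: x+21/20x²=0 ⇒ x=−20/21=-0.9524; min R=1−1/(4·21/20)=0.7619>−1
Confirm numerically:
  x=-0.903: |R|=0.95318 <1
  x=-0.860: |R|=0.91658 <1
  x=-0.596: |R|=0.77698 <1
  x=-0.452: |R|=0.76252 <1
  x=-1.464: |R|=1.78646 >1
  x=-1.086: |R|=1.15237 >1
  x=-1.005: |R|=1.05553 >1
Stable set (-0.9524, 0).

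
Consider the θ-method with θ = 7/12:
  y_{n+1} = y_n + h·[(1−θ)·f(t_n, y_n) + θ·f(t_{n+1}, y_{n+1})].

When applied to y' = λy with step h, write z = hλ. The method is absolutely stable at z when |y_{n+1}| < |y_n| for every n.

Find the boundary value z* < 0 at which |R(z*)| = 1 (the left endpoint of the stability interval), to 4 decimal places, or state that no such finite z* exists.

interval (−∞, 0).

On y'=λy, z=hλ:
  y_{n+1} = y_n + z·[5/12·y_n + 7/12·y_{n+1}] ⇒ (1 − 7/12z)y_{n+1} = (1 + 5/12z)y_n
  ⇒ R(z) = (1 + 5/12z)/(1 − 7/12z).

Boundary: |R(x)|=1, x<0.
x=-1.3: |R|=0.2607
x=-2: |R|=0.0769
x=-10: |R|=0.4634
x=-100: |R|=0.6854
θ=7/12≥1/2 ⇒ |1+5/12x|<|1−7/12x| ∀x<0 ⇒ stable on all of ℝ⁻.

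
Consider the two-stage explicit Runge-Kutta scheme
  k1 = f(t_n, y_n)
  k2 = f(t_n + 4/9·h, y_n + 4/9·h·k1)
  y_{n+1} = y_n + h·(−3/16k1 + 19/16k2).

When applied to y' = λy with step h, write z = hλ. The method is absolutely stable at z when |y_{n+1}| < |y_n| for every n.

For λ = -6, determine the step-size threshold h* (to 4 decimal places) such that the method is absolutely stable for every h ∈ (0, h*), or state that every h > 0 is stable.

Set f=λy, z=hλ:
  k1=λy_n ⇒ h·k1=z·y_n;  k2=λ(1+4/9z)y_n ⇒ h·k2=z(1+4/9z)y_n
  y_{n+1}/y_n = 1 − 3/16z + 19/16z(1+4/9z) = 1 + z + 19/36z²
  R(z) = 1 + z + 19/36z².

Solve |R(x)|<1 on ℝ⁻.
x=-0.9: |R|=0.5275
R=1: x+19/36x²=0 ⇒ x=−36/19=-1.8947; min R=1−1/(4·19/36)=0.5263>−1
Confirm numerically:
  x=-1.579: |R|=0.73688 <1
  x=-1.547: |R|=0.71608 <1
  x=-1.009: |R|=0.52832 <1
  x=-0.998: |R|=0.52767 <1
  x=-2.217: |R|=1.37707 >1
  x=-2.064: |R|=1.18438 >1
  x=-1.922: |R|=1.02766 >1
Interval (-1.8947, 0).

(-1.8947,0); λ=-6 ⇒ h* = (36/19)/6 = 0.3158.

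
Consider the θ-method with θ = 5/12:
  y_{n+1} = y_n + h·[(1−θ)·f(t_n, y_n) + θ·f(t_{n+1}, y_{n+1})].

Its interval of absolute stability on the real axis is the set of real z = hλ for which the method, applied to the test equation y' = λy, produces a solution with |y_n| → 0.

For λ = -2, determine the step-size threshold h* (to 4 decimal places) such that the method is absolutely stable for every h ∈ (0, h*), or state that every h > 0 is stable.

Set f=λy, z=hλ:
  y_{n+1} = y_n + z·[7/12·y_n + 5/12·y_{n+1}] ⇒ (1 − 5/12z)y_{n+1} = (1 + 7/12z)y_n
  R(z) = (1 + 7/12z)/(1 − 5/12z).

Solve |R(x)|<1 on ℝ⁻.
x=-0.81: |R|=0.3944
R=−1: 1+7/12x = −1+5/12x ⇒ -1/6x=2 ⇒ x=2/(-1/6)=-12.0000
Confirm numerically:
  x=-11.721: |R|=0.99210 <1
  x=-10.368: |R|=0.94887 <1
  x=-7.827: |R|=0.83678 <1
  x=-5.617: |R|=0.68153 <1
  x=-12.269: |R|=1.00734 >1
  x=-12.254: |R|=1.00693 >1
Interval (-12.0000, 0).

(-12.0000,0); λ=-2 ⇒ h* = (12)/2 = 6.0000.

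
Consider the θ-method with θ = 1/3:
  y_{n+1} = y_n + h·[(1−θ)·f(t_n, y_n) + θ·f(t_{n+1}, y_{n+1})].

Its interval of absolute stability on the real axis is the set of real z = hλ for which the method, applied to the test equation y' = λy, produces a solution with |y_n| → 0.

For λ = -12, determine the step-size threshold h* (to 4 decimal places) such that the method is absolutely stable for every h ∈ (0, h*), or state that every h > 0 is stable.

(-6.0000,0); λ=-12 ⇒ h* = (6)/12 = 0.5000.

With y'=λy (z=hλ):
  y_{n+1} = y_n + z·[2/3·y_n + 1/3·y_{n+1}] ⇒ (1 − 1/3z)y_{n+1} = (1 + 2/3z)y_n
  ⇒ R(z) = (1 + 2/3z)/(1 − 1/3z).

Boundary: |R(x)|=1, x<0.
x=-1.42: |R|=0.0362
R=−1: 1+2/3x = −1+1/3x ⇒ -1/3x=2 ⇒ x=2/(-1/3)=-6.0000
Confirm numerically:
  x=-5.756: |R|=0.97213 <1
  x=-5.141: |R|=0.89448 <1
  x=-3.618: |R|=0.64007 <1
  x=-6.478: |R|=1.05043 >1
  x=-6.158: |R|=1.01725 >1
Stable set (-6.0000, 0).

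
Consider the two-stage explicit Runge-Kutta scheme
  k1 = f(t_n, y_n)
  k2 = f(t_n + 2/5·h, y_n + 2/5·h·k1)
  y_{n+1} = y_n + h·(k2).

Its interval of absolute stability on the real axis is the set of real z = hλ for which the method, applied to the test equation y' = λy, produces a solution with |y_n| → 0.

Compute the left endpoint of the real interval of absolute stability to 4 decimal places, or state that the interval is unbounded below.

z* = -2.5000.

Test eqn y'=λy, z=hλ:
  k1=λy_n ⇒ h·k1=z·y_n;  k2=λ(1+2/5z)y_n ⇒ h·k2=z(1+2/5z)y_n
  y_{n+1}/y_n = 1 + z(1+2/5z) = 1 + z + 2/5z²
  so R(z) = 1 + z + 2/5z².

Need |R(x)|<1, x<0.
x=-1.67: |R|=0.4456
R=1: x+2/5x²=0 ⇒ x=−5/2=-2.5000; min R=1−1/(4·2/5)=0.3750>−1
Confirm numerically:
  x=-1.679: |R|=0.44862 <1
  x=-1.214: |R|=0.37552 <1
  x=-1.190: |R|=0.37644 <1
  x=-1.026: |R|=0.39507 <1
  x=-3.083: |R|=1.71896 >1
  x=-2.893: |R|=1.45478 >1
So |R|<1 on (-2.5000, 0).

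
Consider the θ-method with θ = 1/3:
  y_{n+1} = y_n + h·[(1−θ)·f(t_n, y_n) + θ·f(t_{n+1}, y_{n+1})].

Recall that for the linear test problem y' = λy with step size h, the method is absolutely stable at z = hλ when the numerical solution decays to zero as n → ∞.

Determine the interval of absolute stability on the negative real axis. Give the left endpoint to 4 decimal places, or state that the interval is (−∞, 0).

Test eqn y'=λy, z=hλ:
  y_{n+1} = y_n + z·[2/3·y_n + 1/3·y_{n+1}] ⇒ (1 − 1/3z)y_{n+1} = (1 + 2/3z)y_n
  Hence R(z) = (1 + 2/3z)/(1 − 1/3z).

Need |R(x)|<1, x<0.
x=-0.67: |R|=0.4523
R=−1: 1+2/3x = −1+1/3x ⇒ -1/3x=2 ⇒ x=2/(-1/3)=-6.0000
Confirm numerically:
  x=-3.790: |R|=0.67452 <1
  x=-3.357: |R|=0.58424 <1
  x=-2.984: |R|=0.49599 <1
  x=-2.500: |R|=0.36364 <1
  x=-6.534: |R|=1.05601 >1
  x=-6.480: |R|=1.05063 >1
  x=-6.423: |R|=1.04489 >1
So |R|<1 on (-6.0000, 0).

z∈(-6.0000,0).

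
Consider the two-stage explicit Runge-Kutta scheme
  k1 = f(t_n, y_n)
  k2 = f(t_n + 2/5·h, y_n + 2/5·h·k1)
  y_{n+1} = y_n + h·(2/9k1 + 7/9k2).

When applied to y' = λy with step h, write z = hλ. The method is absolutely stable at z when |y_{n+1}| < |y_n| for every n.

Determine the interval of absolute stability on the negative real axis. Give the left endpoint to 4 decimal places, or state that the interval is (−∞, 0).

z∈(-3.2143,0).

On y'=λy, z=hλ:
  k1=λy_n ⇒ h·k1=z·y_n;  k2=λ(1+2/5z)y_n ⇒ h·k2=z(1+2/5z)y_n
  y_{n+1}/y_n = 1 + 2/9z + 7/9z(1+2/5z) = 1 + z + 14/45z²
  ⇒ R(z) = 1 + z + 14/45z².

Boundary: |R(x)|=1, x<0.
x=-0.3: |R|=0.7280
R=1: x+14/45x²=0 ⇒ x=−45/14=-3.2143; min R=1−1/(4·14/45)=0.1964>−1
Confirm numerically:
  x=-2.885: |R|=0.70445 <1
  x=-2.809: |R|=0.64582 <1
  x=-1.963: |R|=0.23583 <1
  x=-1.876: |R|=0.21892 <1
  x=-3.733: |R|=1.60242 >1
  x=-3.584: |R|=1.41224 >1
So |R|<1 on (-3.2143, 0).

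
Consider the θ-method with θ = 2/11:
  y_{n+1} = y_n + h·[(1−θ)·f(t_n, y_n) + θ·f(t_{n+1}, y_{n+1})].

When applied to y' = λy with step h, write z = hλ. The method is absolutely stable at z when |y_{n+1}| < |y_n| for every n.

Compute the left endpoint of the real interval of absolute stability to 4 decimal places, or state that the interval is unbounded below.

Test eqn y'=λy, z=hλ:
  y_{n+1} = y_n + z·[9/11·y_n + 2/11·y_{n+1}] ⇒ (1 − 2/11z)y_{n+1} = (1 + 9/11z)y_n
  ⇒ R(z) = (1 + 9/11z)/(1 − 2/11z).

Find x<0 with |R(x)|<1.
x=-1.55: |R|=0.2092
R=−1: 1+9/11x = −1+2/11x ⇒ -7/11x=2 ⇒ x=2/(-7/11)=-3.1429
Confirm numerically:
  x=-2.827: |R|=0.86724 <1
  x=-2.319: |R|=0.63122 <1
  x=-1.633: |R|=0.25915 <1
  x=-1.437: |R|=0.13933 <1
  x=-3.658: |R|=1.19688 >1
  x=-3.614: |R|=1.18093 >1
Interval (-3.1429, 0).

left endpoint -3.1429.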